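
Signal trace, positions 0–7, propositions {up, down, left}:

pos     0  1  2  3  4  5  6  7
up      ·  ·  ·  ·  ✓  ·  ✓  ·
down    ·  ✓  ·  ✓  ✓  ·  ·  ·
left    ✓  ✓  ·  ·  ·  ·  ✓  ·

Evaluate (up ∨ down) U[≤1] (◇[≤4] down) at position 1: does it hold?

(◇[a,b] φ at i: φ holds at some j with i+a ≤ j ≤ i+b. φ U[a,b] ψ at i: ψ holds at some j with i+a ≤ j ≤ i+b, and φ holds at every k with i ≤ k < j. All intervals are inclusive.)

Need some j in [1,2] with ◇[≤4] down, and (up ∨ down) at every k in [1,j-1].
  j=1: ◇[≤4] down holds; no prefix to check → satisfied.

Holds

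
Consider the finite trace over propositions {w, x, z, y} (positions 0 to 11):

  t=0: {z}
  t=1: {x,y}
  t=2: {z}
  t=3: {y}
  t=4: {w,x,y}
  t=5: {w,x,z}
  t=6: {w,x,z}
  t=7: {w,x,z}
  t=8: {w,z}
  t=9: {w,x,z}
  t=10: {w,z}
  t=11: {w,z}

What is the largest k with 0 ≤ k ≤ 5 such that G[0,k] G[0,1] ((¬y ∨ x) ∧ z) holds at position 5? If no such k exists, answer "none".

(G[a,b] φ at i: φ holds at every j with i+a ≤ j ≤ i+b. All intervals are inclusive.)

5

G[0,1] ((¬y ∨ x) ∧ z) must hold from j=5 onward; find where it first fails.
  j=5: holds
  j=6: holds
  j=7: holds
  j=8: holds
  j=9: holds
  j=10: holds
Holds through j=10; largest k = 5.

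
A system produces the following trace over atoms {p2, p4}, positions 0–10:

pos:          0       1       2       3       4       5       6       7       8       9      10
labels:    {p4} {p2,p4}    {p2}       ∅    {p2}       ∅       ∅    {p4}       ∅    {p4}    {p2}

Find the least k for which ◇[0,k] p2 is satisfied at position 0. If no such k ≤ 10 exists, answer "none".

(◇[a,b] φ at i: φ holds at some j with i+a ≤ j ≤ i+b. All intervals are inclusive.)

1

Scan j = 0,1,… for p2:
  j=0: fails
  j=1: holds
First hit at j=1, so smallest k = 1-0 = 1.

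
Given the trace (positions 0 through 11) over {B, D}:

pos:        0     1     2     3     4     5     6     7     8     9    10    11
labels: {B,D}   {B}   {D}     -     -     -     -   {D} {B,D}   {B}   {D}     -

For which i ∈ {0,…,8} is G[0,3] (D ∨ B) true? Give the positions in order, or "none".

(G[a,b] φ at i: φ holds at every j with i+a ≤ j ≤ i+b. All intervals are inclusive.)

Evaluate at each i in [0,8]:
  i=0: ✗ (fails at j=3)
  i=1: ✗ (fails at j=3)
  i=2: ✗ (fails at j=3)
  i=3: ✗ (fails at j=3)
  i=4: ✗ (fails at j=4)
  i=5: ✗ (fails at j=5)
  i=6: ✗ (fails at j=6)
  i=7: ✓ (all of [7,10])
  i=8: ✗ (fails at j=11)

7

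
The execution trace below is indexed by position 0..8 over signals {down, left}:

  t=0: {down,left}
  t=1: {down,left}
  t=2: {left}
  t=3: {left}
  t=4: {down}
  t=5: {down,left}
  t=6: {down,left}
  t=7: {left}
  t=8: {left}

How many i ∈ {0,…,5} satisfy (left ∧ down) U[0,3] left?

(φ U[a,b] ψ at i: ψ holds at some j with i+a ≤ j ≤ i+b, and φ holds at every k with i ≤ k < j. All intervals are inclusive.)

5

Evaluate at each i in [0,5]:
  i=0: ✓ (rhs at j=0)
  i=1: ✓ (rhs at j=1)
  i=2: ✓ (rhs at j=2)
  i=3: ✓ (rhs at j=3)
  i=4: ✗ (lhs fails at k=4 before rhs at j=5)
  i=5: ✓ (rhs at j=5)
Positions where it holds: {0, 1, 2, 3, 5} → 5.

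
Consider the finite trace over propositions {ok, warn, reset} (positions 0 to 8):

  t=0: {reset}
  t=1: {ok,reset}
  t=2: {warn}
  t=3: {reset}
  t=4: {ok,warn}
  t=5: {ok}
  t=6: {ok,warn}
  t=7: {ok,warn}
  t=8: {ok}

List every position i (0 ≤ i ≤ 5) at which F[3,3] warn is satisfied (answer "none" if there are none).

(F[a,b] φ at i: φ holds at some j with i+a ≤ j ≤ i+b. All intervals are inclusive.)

1, 3, 4

Evaluate at each i in [0,5]:
  i=0: ✗ (none in [3,3])
  i=1: ✓ (witness j=4)
  i=2: ✗ (none in [5,5])
  i=3: ✓ (witness j=6)
  i=4: ✓ (witness j=7)
  i=5: ✗ (none in [8,8])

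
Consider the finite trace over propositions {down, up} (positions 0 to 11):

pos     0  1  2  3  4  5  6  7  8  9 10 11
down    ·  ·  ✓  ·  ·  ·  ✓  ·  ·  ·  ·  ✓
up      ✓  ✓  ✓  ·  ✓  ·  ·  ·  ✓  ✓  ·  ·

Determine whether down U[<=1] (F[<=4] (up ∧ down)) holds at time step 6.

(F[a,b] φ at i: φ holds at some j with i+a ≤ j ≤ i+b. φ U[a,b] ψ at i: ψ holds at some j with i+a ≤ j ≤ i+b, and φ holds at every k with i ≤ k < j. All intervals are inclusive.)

Need some j in [6,7] with F[<=4] (up ∧ down), and down at every k in [6,j-1].
  j=6: F[<=4] (up ∧ down) — fails (none in [6,10]).
  j=7: F[<=4] (up ∧ down) — fails (none in [7,11]).
No j in the window works → until fails.

No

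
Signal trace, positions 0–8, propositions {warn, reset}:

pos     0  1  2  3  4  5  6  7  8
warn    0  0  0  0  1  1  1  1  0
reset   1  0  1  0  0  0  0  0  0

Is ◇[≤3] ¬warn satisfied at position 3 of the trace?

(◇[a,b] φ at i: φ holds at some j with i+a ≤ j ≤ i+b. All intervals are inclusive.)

Holds

Check ¬warn at each j in [3,6]:
  j=3: true
  j=4: false
  j=5: false
  j=6: false
Found at j=3 → formula holds.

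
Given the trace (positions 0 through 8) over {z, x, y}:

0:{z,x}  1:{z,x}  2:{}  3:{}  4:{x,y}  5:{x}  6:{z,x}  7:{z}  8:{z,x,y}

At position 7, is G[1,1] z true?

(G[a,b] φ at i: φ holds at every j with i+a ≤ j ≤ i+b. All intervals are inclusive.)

Check z at every j in [8,8]:
  j=8: true
All positions satisfy it → formula holds.

Holds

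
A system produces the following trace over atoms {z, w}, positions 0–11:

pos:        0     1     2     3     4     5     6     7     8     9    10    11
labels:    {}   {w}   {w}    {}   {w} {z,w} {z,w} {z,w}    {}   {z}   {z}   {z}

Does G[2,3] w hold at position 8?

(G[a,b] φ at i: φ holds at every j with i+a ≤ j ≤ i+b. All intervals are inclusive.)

No

Check w at every j in [10,11]:
  j=10: false
  j=11: false
Fails at j=10 → formula fails.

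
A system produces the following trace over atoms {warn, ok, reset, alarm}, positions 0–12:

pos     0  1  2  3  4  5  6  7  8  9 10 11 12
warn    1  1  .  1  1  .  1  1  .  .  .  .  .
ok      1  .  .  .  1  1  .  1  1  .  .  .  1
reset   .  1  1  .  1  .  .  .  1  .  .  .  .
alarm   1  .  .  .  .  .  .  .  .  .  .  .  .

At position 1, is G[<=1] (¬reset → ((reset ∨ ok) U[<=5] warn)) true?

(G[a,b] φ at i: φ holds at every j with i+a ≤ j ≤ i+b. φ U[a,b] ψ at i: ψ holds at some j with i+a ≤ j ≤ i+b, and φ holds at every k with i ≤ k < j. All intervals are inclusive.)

Check (¬reset → ((reset ∨ ok) U[<=5] warn)) at every j in [1,2]:
  j=1: antecedent false → ✓
  j=2: antecedent false → ✓
All positions satisfy it → formula holds.

True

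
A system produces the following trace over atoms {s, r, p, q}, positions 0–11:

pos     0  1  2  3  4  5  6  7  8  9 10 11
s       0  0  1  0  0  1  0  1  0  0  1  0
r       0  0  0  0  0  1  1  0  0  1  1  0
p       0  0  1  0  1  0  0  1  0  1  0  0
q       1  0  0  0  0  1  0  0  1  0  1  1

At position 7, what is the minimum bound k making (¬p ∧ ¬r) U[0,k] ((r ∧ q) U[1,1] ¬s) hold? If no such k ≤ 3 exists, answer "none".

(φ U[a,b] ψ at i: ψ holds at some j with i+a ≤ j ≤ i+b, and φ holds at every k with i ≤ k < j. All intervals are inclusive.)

none

Need earliest j ≥ 7 with ((r ∧ q) U[1,1] ¬s), and (¬p ∧ ¬r) at every k in [7,j-1].
  j=7: rhs fails.
  j=8: rhs fails.
  j=9: rhs fails.
  j=10: rhs holds but lhs fails at k=7.
No witness within the range → none.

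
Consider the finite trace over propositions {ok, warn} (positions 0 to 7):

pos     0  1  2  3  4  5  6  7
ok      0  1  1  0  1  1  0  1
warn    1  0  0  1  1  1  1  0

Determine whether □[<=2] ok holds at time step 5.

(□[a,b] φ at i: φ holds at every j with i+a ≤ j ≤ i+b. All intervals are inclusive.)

Check ok at every j in [5,7]:
  j=5: true
  j=6: false
  j=7: true
Fails at j=6 → formula fails.

No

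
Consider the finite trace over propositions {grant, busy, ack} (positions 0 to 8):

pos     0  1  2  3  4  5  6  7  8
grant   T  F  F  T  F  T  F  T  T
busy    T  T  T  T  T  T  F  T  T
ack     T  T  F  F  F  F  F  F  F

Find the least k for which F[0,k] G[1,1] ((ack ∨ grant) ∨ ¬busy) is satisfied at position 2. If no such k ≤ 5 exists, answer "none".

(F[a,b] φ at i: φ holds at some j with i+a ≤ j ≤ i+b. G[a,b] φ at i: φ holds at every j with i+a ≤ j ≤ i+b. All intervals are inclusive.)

Scan j = 2,3,… for G[1,1] ((ack ∨ grant) ∨ ¬busy):
  j=2: holds
First hit at j=2, so smallest k = 2-2 = 0.

0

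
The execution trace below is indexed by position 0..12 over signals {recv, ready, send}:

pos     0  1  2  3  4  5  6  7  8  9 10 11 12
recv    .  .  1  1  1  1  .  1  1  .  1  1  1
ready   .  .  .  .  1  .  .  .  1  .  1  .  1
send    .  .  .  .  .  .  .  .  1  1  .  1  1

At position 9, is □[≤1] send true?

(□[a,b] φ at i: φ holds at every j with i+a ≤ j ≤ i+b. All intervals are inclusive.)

False

Check send at every j in [9,10]:
  j=9: true
  j=10: false
Fails at j=10 → formula fails.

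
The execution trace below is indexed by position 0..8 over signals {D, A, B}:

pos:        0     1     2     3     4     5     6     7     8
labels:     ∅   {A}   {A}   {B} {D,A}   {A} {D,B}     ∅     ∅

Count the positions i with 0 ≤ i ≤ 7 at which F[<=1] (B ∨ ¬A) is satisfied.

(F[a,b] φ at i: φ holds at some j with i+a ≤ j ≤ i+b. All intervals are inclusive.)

Evaluate at each i in [0,7]:
  i=0: ✓ (witness j=0)
  i=1: ✗ (none in [1,2])
  i=2: ✓ (witness j=3)
  i=3: ✓ (witness j=3)
  i=4: ✗ (none in [4,5])
  i=5: ✓ (witness j=6)
  i=6: ✓ (witness j=6)
  i=7: ✓ (witness j=7)
Positions where it holds: {0, 2, 3, 5, 6, 7} → 6.

6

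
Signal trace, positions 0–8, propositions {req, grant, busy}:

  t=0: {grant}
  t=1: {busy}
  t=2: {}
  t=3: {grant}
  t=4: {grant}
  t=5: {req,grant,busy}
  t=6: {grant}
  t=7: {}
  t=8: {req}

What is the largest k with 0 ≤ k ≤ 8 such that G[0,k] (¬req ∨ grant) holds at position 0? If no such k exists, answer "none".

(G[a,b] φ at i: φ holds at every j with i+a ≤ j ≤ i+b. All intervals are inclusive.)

7

(¬req ∨ grant) must hold from j=0 onward; find where it first fails.
  j=0: holds
  j=1: holds
  j=2: holds
  j=3: holds
  j=4: holds
  j=5: holds
  j=6: holds
  j=7: holds
  j=8: fails
Holds on [0,7], so largest k = 7.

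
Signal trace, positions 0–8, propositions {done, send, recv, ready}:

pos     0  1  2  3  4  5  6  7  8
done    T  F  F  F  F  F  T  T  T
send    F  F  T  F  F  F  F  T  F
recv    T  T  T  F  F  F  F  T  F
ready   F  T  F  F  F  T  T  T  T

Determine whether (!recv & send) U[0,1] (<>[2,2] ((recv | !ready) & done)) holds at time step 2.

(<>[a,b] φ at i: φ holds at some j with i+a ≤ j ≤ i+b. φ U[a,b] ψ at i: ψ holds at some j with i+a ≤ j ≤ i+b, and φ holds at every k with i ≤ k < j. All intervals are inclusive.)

Need some j in [2,3] with <>[2,2] ((recv | !ready) & done), and (!recv & send) at every k in [2,j-1].
  j=2: <>[2,2] ((recv | !ready) & done) — fails (none in [4,4]).
  j=3: <>[2,2] ((recv | !ready) & done) — fails (none in [5,5]).
No j in the window works → until fails.

False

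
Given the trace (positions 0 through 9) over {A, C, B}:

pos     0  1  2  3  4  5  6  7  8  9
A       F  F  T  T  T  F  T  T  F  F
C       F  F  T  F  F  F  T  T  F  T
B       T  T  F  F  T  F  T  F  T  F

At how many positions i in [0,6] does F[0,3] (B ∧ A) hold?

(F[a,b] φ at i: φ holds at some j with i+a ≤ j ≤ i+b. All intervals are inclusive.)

6

Evaluate at each i in [0,6]:
  i=0: ✗ (none in [0,3])
  i=1: ✓ (witness j=4)
  i=2: ✓ (witness j=4)
  i=3: ✓ (witness j=4)
  i=4: ✓ (witness j=4)
  i=5: ✓ (witness j=6)
  i=6: ✓ (witness j=6)
Positions where it holds: {1, 2, 3, 4, 5, 6} → 6.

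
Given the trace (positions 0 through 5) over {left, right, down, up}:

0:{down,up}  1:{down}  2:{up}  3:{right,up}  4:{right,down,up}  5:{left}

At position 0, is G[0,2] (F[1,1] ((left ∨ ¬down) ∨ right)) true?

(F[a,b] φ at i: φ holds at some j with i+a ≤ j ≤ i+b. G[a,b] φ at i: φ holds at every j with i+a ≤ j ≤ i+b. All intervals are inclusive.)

Check F[1,1] ((left ∨ ¬down) ∨ right) at every j in [0,2]:
  j=0: fails (none in [1,1])
  j=1: holds (witness at 2)
  j=2: holds (witness at 3)
Fails at j=0 → formula fails.

Does not hold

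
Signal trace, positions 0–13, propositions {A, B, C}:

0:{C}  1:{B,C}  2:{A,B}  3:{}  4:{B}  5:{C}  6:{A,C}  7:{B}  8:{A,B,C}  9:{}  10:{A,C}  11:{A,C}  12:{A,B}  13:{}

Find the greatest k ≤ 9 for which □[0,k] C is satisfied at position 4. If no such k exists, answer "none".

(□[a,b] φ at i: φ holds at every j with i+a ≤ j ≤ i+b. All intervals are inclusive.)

C must hold from j=4 onward; find where it first fails.
  j=4: fails → no k works.

none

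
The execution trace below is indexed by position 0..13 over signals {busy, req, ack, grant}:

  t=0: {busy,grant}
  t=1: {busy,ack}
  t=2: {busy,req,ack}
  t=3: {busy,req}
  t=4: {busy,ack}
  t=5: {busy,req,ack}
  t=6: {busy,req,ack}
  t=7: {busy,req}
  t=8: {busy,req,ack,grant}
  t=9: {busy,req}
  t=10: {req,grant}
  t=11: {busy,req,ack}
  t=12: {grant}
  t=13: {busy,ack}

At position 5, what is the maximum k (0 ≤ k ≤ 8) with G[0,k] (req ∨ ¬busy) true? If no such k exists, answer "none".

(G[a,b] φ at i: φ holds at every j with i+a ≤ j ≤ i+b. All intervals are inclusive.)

(req ∨ ¬busy) must hold from j=5 onward; find where it first fails.
  j=5: holds
  j=6: holds
  j=7: holds
  j=8: holds
  j=9: holds
  j=10: holds
  j=11: holds
  j=12: holds
  j=13: fails
Holds on [5,12], so largest k = 7.

7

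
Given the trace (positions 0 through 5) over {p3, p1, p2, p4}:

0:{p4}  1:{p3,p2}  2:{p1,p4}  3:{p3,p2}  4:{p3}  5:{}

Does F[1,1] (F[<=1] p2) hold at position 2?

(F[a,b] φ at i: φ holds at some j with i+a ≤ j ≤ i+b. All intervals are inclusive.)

Check F[<=1] p2 at each j in [3,3]:
  j=3: holds (witness at 3)
Found at j=3 → formula holds.

Yes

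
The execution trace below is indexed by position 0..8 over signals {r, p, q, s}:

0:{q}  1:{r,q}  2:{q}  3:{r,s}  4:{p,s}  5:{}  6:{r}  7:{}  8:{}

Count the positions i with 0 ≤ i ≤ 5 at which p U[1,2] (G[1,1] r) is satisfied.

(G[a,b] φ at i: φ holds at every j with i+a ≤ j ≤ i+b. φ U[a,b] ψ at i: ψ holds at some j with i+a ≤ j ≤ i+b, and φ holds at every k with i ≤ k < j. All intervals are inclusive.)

1

Evaluate at each i in [0,5]:
  i=0: ✗ (lhs fails at k=0 before rhs at j=2)
  i=1: ✗ (lhs fails at k=1 before rhs at j=2)
  i=2: ✗ (no rhs in [3,4])
  i=3: ✗ (lhs fails at k=3 before rhs at j=5)
  i=4: ✓ (rhs at j=5; lhs holds on [4,4])
  i=5: ✗ (no rhs in [6,7])
Positions where it holds: {4} → 1.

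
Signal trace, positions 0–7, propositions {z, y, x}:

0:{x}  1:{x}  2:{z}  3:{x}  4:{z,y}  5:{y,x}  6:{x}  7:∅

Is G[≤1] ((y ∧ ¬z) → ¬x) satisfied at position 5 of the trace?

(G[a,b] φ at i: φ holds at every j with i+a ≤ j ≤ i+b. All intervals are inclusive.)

Check ((y ∧ ¬z) → ¬x) at every j in [5,6]:
  j=5: antecedent true; consequent false → ✗
  j=6: antecedent false → ✓
Fails at j=5 → formula fails.

No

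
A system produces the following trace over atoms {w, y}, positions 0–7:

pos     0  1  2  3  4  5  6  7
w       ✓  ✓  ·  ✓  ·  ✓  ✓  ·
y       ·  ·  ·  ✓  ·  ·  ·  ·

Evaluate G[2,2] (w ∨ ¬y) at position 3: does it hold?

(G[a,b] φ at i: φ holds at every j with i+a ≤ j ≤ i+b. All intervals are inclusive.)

Check (w ∨ ¬y) at every j in [5,5]:
  j=5: true
All positions satisfy it → formula holds.

True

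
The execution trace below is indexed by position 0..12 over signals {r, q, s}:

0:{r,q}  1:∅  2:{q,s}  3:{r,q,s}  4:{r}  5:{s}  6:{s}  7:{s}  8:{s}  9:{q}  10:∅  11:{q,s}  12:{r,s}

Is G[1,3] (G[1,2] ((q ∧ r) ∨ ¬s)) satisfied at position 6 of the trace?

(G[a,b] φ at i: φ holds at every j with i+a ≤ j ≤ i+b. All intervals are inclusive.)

Check G[1,2] ((q ∧ r) ∨ ¬s) at every j in [7,9]:
  j=7: fails at 8
  j=8: holds on [9,10]
  j=9: fails at 11
Fails at j=7 → formula fails.

No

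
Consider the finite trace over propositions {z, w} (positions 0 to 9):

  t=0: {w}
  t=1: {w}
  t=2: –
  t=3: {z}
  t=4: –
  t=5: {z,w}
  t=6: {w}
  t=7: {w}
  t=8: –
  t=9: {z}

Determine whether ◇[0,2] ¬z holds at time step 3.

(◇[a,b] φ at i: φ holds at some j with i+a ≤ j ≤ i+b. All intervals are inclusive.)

True

Check ¬z at each j in [3,5]:
  j=3: false
  j=4: true
  j=5: false
Found at j=4 → formula holds.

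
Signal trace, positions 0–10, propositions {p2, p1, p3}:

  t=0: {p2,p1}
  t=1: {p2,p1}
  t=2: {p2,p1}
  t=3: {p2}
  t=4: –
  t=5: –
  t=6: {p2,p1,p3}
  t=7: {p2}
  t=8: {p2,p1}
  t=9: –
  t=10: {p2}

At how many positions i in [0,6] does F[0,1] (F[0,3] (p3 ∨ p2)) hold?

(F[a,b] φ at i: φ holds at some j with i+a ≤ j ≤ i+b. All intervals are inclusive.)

Evaluate at each i in [0,6]:
  i=0: ✓ (witness j=0)
  i=1: ✓ (witness j=1)
  i=2: ✓ (witness j=2)
  i=3: ✓ (witness j=3)
  i=4: ✓ (witness j=4)
  i=5: ✓ (witness j=5)
  i=6: ✓ (witness j=6)
Positions where it holds: {0, 1, 2, 3, 4, 5, 6} → 7.

7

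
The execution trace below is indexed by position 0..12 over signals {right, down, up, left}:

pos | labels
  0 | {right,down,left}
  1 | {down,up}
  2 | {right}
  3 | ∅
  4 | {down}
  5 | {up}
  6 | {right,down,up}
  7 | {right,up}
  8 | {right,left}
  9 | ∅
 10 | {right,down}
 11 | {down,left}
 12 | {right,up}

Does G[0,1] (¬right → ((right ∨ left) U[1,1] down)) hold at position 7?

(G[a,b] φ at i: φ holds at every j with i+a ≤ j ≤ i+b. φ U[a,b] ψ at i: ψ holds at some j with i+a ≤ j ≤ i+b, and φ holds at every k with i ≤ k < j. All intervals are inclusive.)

Check (¬right → ((right ∨ left) U[1,1] down)) at every j in [7,8]:
  j=7: antecedent false → ✓
  j=8: antecedent false → ✓
All positions satisfy it → formula holds.

Holds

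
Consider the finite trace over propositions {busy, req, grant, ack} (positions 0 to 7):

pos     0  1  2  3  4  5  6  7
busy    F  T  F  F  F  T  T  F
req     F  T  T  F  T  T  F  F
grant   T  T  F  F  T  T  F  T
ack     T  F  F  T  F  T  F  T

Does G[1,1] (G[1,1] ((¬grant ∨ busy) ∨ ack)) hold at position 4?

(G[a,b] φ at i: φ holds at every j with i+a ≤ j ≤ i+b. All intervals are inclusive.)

True

Check G[1,1] ((¬grant ∨ busy) ∨ ack) at every j in [5,5]:
  j=5: holds on [6,6]
All positions satisfy it → formula holds.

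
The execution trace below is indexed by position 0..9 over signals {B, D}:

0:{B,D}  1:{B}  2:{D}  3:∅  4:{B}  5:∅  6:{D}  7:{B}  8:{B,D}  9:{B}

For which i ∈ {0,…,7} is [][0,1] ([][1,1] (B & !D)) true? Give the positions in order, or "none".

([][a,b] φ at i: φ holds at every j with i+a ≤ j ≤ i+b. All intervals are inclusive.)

none

Evaluate at each i in [0,7]:
  i=0: ✗ (fails at j=1)
  i=1: ✗ (fails at j=1)
  i=2: ✗ (fails at j=2)
  i=3: ✗ (fails at j=4)
  i=4: ✗ (fails at j=4)
  i=5: ✗ (fails at j=5)
  i=6: ✗ (fails at j=7)
  i=7: ✗ (fails at j=7)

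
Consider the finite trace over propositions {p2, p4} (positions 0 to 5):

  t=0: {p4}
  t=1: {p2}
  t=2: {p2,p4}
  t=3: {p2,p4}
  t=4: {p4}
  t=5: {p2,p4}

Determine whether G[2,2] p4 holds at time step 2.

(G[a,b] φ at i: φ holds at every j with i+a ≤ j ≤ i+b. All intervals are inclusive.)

Holds

Check p4 at every j in [4,4]:
  j=4: true
All positions satisfy it → formula holds.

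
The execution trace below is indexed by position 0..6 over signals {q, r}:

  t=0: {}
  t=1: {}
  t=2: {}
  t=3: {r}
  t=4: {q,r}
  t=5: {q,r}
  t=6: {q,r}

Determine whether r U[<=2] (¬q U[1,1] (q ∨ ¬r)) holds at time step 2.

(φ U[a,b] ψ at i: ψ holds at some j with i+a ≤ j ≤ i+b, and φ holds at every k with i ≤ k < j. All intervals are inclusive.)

Need some j in [2,4] with (¬q U[1,1] (q ∨ ¬r)), and r at every k in [2,j-1].
  j=2: (¬q U[1,1] (q ∨ ¬r)) — fails.
  j=3: (¬q U[1,1] (q ∨ ¬r)) holds, but r fails at k=2 → not this j.
  j=4: (¬q U[1,1] (q ∨ ¬r)) — fails.
No j in the window works → until fails.

Does not hold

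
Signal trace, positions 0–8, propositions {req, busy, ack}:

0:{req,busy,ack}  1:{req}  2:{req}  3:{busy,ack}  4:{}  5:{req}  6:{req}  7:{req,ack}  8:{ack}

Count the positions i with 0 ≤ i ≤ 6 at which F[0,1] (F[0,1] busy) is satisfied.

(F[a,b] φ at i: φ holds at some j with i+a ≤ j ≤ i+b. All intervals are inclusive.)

Evaluate at each i in [0,6]:
  i=0: ✓ (witness j=0)
  i=1: ✓ (witness j=2)
  i=2: ✓ (witness j=2)
  i=3: ✓ (witness j=3)
  i=4: ✗ (none in [4,5])
  i=5: ✗ (none in [5,6])
  i=6: ✗ (none in [6,7])
Positions where it holds: {0, 1, 2, 3} → 4.

4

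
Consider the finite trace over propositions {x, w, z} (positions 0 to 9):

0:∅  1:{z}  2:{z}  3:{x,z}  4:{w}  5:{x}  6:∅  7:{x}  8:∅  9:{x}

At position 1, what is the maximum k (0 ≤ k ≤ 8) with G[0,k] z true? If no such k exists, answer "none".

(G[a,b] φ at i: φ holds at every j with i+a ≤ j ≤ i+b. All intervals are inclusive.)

2

z must hold from j=1 onward; find where it first fails.
  j=1: holds
  j=2: holds
  j=3: holds
  j=4: fails
Holds on [1,3], so largest k = 2.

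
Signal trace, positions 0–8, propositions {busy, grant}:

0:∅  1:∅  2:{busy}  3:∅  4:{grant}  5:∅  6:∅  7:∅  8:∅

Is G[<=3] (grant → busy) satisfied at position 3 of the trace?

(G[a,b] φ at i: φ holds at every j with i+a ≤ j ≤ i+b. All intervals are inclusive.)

False

Check (grant → busy) at every j in [3,6]:
  j=3: antecedent false → ✓
  j=4: antecedent true; consequent false → ✗
  j=5: antecedent false → ✓
  j=6: antecedent false → ✓
Fails at j=4 → formula fails.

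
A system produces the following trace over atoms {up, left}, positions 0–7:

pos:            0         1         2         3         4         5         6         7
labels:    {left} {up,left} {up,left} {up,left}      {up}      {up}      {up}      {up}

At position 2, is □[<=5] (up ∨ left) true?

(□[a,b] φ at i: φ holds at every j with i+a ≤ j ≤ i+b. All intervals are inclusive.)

Holds

Check (up ∨ left) at every j in [2,7]:
  j=2: true
  j=3: true
  j=4: true
  j=5: true
  j=6: true
  j=7: true
All positions satisfy it → formula holds.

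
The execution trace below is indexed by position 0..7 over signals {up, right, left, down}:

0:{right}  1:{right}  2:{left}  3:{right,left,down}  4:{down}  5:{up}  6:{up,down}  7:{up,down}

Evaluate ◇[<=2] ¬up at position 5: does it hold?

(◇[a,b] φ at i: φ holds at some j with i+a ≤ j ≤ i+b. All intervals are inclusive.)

Does not hold

Check ¬up at each j in [5,7]:
  j=5: false
  j=6: false
  j=7: false
No position in the window satisfies it → formula fails.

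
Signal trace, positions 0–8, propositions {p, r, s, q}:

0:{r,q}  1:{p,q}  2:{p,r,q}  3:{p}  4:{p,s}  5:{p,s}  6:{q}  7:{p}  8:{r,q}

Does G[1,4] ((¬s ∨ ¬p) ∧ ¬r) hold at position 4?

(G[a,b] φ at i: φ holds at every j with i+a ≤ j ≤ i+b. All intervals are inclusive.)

False

Check ((¬s ∨ ¬p) ∧ ¬r) at every j in [5,8]:
  j=5: false
  j=6: true
  j=7: true
  j=8: false
Fails at j=5 → formula fails.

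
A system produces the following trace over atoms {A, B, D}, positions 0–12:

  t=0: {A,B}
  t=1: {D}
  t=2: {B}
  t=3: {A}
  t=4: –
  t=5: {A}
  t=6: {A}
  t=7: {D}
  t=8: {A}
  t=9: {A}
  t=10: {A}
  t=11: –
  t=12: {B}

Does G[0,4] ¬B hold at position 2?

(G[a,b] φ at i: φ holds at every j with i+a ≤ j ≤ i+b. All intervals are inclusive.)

Check ¬B at every j in [2,6]:
  j=2: false
  j=3: true
  j=4: true
  j=5: true
  j=6: true
Fails at j=2 → formula fails.

Does not hold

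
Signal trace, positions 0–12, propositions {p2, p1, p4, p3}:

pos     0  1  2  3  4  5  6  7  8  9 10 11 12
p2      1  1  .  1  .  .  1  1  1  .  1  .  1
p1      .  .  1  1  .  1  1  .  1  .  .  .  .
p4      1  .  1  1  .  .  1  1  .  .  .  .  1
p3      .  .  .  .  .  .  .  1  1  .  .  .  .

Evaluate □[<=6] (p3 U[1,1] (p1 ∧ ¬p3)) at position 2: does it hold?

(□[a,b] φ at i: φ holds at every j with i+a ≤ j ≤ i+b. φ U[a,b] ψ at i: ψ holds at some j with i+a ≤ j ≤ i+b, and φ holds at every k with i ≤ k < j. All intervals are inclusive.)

Check (p3 U[1,1] (p1 ∧ ¬p3)) at every j in [2,8]:
  j=2: fails
  j=3: fails
  j=4: fails
  j=5: fails
  j=6: fails
  j=7: fails
  j=8: fails
Fails at j=2 → formula fails.

Does not hold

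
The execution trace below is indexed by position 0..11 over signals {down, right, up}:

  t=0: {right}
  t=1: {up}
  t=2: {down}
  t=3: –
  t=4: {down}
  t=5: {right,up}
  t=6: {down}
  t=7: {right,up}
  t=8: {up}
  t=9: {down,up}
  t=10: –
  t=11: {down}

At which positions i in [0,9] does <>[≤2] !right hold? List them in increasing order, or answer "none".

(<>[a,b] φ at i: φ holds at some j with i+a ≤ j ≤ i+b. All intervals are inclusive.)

0, 1, 2, 3, 4, 5, 6, 7, 8, 9

Evaluate at each i in [0,9]:
  i=0: ✓ (witness j=1)
  i=1: ✓ (witness j=1)
  i=2: ✓ (witness j=2)
  i=3: ✓ (witness j=3)
  i=4: ✓ (witness j=4)
  i=5: ✓ (witness j=6)
  i=6: ✓ (witness j=6)
  i=7: ✓ (witness j=8)
  i=8: ✓ (witness j=8)
  i=9: ✓ (witness j=9)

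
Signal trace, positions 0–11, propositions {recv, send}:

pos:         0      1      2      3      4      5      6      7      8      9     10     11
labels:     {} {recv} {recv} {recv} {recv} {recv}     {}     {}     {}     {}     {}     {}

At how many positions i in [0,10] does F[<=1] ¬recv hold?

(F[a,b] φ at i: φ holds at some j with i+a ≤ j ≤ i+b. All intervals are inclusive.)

7

Evaluate at each i in [0,10]:
  i=0: ✓ (witness j=0)
  i=1: ✗ (none in [1,2])
  i=2: ✗ (none in [2,3])
  i=3: ✗ (none in [3,4])
  i=4: ✗ (none in [4,5])
  i=5: ✓ (witness j=6)
  i=6: ✓ (witness j=6)
  i=7: ✓ (witness j=7)
  i=8: ✓ (witness j=8)
  i=9: ✓ (witness j=9)
  i=10: ✓ (witness j=10)
Positions where it holds: {0, 5, 6, 7, 8, 9, 10} → 7.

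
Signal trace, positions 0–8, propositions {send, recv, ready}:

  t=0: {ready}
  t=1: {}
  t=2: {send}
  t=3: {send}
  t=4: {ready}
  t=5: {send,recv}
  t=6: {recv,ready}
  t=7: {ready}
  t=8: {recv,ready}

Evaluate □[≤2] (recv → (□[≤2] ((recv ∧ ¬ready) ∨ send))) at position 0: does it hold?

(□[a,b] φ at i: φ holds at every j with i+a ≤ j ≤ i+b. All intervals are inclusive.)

True

Check (recv → (□[≤2] ((recv ∧ ¬ready) ∨ send))) at every j in [0,2]:
  j=0: antecedent false → ✓
  j=1: antecedent false → ✓
  j=2: antecedent false → ✓
All positions satisfy it → formula holds.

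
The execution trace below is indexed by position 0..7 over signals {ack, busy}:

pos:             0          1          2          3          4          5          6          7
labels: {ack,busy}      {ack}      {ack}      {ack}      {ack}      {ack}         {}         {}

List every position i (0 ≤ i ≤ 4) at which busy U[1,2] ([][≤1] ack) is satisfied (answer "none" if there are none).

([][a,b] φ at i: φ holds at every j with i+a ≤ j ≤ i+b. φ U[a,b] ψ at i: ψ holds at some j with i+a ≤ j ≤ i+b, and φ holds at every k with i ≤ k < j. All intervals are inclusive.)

0

Evaluate at each i in [0,4]:
  i=0: ✓ (rhs at j=1; lhs holds on [0,0])
  i=1: ✗ (lhs fails at k=1 before rhs at j=2)
  i=2: ✗ (lhs fails at k=2 before rhs at j=3)
  i=3: ✗ (lhs fails at k=3 before rhs at j=4)
  i=4: ✗ (no rhs in [5,6])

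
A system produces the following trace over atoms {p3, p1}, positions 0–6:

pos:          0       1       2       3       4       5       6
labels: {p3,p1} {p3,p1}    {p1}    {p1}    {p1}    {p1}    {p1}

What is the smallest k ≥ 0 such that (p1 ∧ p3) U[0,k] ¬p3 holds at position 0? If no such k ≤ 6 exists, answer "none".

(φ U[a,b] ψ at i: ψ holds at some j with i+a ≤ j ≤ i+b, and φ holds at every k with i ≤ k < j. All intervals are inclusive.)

2

Need earliest j ≥ 0 with ¬p3, and (p1 ∧ p3) at every k in [0,j-1].
  j=0: rhs fails.
  j=1: rhs fails.
  j=2: rhs holds; lhs holds on [0,1]. k = 2.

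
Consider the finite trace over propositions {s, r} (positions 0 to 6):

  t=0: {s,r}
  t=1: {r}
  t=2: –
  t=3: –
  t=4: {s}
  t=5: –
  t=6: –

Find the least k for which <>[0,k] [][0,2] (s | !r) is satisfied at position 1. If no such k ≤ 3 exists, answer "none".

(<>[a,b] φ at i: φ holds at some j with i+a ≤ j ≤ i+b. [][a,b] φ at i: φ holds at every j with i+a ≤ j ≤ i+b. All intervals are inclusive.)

Scan j = 1,2,… for [][0,2] (s | !r):
  j=1: fails
  j=2: holds
First hit at j=2, so smallest k = 2-1 = 1.

1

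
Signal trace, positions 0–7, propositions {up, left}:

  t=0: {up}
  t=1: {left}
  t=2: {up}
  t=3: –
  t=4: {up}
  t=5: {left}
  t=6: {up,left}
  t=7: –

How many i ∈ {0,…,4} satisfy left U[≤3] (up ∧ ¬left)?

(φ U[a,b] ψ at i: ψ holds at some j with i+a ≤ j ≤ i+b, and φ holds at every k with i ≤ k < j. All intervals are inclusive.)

Evaluate at each i in [0,4]:
  i=0: ✓ (rhs at j=0)
  i=1: ✓ (rhs at j=2; lhs holds on [1,1])
  i=2: ✓ (rhs at j=2)
  i=3: ✗ (lhs fails at k=3 before rhs at j=4)
  i=4: ✓ (rhs at j=4)
Positions where it holds: {0, 1, 2, 4} → 4.

4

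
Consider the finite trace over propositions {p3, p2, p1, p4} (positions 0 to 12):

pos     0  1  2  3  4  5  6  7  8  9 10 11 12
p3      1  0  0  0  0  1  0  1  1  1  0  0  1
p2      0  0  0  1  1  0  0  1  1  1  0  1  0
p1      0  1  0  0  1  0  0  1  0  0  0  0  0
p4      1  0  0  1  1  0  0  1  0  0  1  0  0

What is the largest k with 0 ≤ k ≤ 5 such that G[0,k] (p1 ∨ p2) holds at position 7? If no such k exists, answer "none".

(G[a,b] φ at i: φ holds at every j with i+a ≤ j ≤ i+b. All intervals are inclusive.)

2

(p1 ∨ p2) must hold from j=7 onward; find where it first fails.
  j=7: holds
  j=8: holds
  j=9: holds
  j=10: fails
Holds on [7,9], so largest k = 2.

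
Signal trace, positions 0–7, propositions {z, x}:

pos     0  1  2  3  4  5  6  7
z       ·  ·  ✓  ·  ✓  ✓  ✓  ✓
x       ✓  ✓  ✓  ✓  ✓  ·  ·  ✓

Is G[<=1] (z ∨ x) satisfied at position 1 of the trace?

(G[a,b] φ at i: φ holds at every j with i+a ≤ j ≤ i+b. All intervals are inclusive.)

Holds

Check (z ∨ x) at every j in [1,2]:
  j=1: true
  j=2: true
All positions satisfy it → formula holds.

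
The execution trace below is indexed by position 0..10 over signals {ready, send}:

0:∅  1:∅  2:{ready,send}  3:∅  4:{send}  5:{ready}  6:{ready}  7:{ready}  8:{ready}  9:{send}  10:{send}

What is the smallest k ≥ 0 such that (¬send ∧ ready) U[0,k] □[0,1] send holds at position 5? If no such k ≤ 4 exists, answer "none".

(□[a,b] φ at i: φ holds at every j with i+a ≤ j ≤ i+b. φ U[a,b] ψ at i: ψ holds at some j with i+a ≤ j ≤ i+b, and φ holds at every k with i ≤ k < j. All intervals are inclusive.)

4

Need earliest j ≥ 5 with □[0,1] send, and (¬send ∧ ready) at every k in [5,j-1].
  j=5: rhs fails.
  j=6: rhs fails.
  j=7: rhs fails.
  j=8: rhs fails.
  j=9: rhs holds; lhs holds on [5,8]. k = 4.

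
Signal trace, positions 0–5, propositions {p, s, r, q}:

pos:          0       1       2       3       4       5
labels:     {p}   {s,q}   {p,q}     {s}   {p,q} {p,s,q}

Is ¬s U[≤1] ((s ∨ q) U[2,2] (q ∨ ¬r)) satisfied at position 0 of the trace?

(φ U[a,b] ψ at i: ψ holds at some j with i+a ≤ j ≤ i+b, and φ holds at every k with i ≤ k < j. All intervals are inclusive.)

Holds

Need some j in [0,1] with ((s ∨ q) U[2,2] (q ∨ ¬r)), and ¬s at every k in [0,j-1].
  j=0: ((s ∨ q) U[2,2] (q ∨ ¬r)) — fails.
  j=1: ((s ∨ q) U[2,2] (q ∨ ¬r)) holds; ¬s holds at every k in [0,0] → satisfied.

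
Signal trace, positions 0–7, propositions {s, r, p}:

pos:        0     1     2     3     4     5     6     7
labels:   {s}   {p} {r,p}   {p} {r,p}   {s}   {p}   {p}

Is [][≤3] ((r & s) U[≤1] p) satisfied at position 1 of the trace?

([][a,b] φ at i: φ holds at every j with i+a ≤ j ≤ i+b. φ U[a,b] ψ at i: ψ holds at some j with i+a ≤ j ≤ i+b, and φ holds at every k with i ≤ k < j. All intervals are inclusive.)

Yes

Check ((r & s) U[≤1] p) at every j in [1,4]:
  j=1: holds
  j=2: holds
  j=3: holds
  j=4: holds
All positions satisfy it → formula holds.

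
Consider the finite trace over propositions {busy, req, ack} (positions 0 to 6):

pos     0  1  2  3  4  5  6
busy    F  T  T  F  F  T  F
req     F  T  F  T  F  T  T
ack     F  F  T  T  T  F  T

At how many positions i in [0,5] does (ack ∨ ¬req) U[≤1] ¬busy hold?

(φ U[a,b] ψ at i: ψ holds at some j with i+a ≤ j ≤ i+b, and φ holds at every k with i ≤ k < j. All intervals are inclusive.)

4

Evaluate at each i in [0,5]:
  i=0: ✓ (rhs at j=0)
  i=1: ✗ (no rhs in [1,2])
  i=2: ✓ (rhs at j=3; lhs holds on [2,2])
  i=3: ✓ (rhs at j=3)
  i=4: ✓ (rhs at j=4)
  i=5: ✗ (lhs fails at k=5 before rhs at j=6)
Positions where it holds: {0, 2, 3, 4} → 4.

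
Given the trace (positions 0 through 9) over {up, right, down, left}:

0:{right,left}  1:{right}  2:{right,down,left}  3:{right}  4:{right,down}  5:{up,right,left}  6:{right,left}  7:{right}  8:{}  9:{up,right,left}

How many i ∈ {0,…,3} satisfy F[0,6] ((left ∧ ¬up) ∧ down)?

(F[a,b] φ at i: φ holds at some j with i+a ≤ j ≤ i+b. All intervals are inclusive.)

3

Evaluate at each i in [0,3]:
  i=0: ✓ (witness j=2)
  i=1: ✓ (witness j=2)
  i=2: ✓ (witness j=2)
  i=3: ✗ (none in [3,9])
Positions where it holds: {0, 1, 2} → 3.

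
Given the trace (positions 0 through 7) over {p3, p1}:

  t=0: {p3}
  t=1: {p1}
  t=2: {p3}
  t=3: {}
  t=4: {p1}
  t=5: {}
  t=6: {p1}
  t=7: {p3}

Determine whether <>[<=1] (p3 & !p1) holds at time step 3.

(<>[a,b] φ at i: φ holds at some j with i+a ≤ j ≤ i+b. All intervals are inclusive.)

False

Check (p3 & !p1) at each j in [3,4]:
  j=3: false
  j=4: false
No position in the window satisfies it → formula fails.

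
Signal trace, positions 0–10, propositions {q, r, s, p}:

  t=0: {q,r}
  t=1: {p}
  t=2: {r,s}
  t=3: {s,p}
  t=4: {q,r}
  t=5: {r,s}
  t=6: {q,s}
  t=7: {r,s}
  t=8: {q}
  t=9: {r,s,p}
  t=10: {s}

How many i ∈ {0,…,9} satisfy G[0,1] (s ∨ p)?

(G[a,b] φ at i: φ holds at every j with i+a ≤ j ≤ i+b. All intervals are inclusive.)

5

Evaluate at each i in [0,9]:
  i=0: ✗ (fails at j=0)
  i=1: ✓ (all of [1,2])
  i=2: ✓ (all of [2,3])
  i=3: ✗ (fails at j=4)
  i=4: ✗ (fails at j=4)
  i=5: ✓ (all of [5,6])
  i=6: ✓ (all of [6,7])
  i=7: ✗ (fails at j=8)
  i=8: ✗ (fails at j=8)
  i=9: ✓ (all of [9,10])
Positions where it holds: {1, 2, 5, 6, 9} → 5.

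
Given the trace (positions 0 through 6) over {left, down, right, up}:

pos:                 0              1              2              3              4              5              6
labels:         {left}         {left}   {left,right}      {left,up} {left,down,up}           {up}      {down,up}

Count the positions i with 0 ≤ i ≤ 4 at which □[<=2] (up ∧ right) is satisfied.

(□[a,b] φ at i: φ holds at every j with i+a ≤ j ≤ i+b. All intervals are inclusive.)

0

Evaluate at each i in [0,4]:
  i=0: ✗ (fails at j=0)
  i=1: ✗ (fails at j=1)
  i=2: ✗ (fails at j=2)
  i=3: ✗ (fails at j=3)
  i=4: ✗ (fails at j=4)
Positions where it holds: {} → 0.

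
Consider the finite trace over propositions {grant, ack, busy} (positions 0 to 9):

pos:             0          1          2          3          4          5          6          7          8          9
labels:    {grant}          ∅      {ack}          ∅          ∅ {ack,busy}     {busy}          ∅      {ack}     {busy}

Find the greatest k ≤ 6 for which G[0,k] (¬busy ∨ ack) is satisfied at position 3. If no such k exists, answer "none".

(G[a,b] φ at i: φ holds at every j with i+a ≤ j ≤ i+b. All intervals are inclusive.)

(¬busy ∨ ack) must hold from j=3 onward; find where it first fails.
  j=3: holds
  j=4: holds
  j=5: holds
  j=6: fails
Holds on [3,5], so largest k = 2.

2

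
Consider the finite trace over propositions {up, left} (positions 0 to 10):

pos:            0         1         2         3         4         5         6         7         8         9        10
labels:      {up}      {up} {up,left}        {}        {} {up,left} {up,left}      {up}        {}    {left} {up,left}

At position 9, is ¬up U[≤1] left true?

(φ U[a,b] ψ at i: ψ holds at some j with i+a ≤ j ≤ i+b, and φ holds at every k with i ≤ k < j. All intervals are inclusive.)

Holds

Need some j in [9,10] with left, and ¬up at every k in [9,j-1].
  j=9: left holds; no prefix to check → satisfied.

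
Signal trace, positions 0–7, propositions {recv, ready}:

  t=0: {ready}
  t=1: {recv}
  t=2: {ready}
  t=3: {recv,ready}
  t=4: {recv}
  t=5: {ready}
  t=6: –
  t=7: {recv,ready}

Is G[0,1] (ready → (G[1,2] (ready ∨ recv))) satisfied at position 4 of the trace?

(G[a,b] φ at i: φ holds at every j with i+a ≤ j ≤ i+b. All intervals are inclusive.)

Does not hold

Check (ready → (G[1,2] (ready ∨ recv))) at every j in [4,5]:
  j=4: antecedent false → ✓
  j=5: antecedent true; consequent fails at 6 → ✗
Fails at j=5 → formula fails.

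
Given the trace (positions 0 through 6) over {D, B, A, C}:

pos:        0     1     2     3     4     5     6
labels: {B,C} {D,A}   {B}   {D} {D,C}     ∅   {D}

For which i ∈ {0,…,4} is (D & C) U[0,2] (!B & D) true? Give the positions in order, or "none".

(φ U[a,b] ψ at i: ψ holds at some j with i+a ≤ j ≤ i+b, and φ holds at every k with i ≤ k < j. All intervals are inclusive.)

Evaluate at each i in [0,4]:
  i=0: ✗ (lhs fails at k=0 before rhs at j=1)
  i=1: ✓ (rhs at j=1)
  i=2: ✗ (lhs fails at k=2 before rhs at j=3)
  i=3: ✓ (rhs at j=3)
  i=4: ✓ (rhs at j=4)

1, 3, 4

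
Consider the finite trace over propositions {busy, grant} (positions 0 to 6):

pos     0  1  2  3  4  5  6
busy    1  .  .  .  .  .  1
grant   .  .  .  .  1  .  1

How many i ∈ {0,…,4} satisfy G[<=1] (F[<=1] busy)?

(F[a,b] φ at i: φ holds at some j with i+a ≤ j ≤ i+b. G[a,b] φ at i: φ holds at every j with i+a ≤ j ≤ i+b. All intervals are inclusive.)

0

Evaluate at each i in [0,4]:
  i=0: ✗ (fails at j=1)
  i=1: ✗ (fails at j=1)
  i=2: ✗ (fails at j=2)
  i=3: ✗ (fails at j=3)
  i=4: ✗ (fails at j=4)
Positions where it holds: {} → 0.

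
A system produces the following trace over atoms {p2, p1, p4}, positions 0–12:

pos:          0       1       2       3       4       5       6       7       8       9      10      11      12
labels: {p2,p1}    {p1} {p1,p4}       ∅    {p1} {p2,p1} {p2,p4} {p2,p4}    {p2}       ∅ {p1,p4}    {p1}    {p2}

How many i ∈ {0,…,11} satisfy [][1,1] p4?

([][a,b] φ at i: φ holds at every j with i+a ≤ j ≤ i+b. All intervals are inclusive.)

4

Evaluate at each i in [0,11]:
  i=0: ✗ (fails at j=1)
  i=1: ✓ (all of [2,2])
  i=2: ✗ (fails at j=3)
  i=3: ✗ (fails at j=4)
  i=4: ✗ (fails at j=5)
  i=5: ✓ (all of [6,6])
  i=6: ✓ (all of [7,7])
  i=7: ✗ (fails at j=8)
  i=8: ✗ (fails at j=9)
  i=9: ✓ (all of [10,10])
  i=10: ✗ (fails at j=11)
  i=11: ✗ (fails at j=12)
Positions where it holds: {1, 5, 6, 9} → 4.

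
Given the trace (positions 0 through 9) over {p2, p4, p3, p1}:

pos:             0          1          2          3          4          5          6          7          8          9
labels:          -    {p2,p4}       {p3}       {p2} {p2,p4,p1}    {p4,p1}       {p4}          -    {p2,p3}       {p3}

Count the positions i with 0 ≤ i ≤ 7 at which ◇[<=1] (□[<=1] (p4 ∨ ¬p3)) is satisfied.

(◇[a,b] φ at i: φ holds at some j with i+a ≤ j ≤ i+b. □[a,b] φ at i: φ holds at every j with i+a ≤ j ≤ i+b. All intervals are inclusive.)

Evaluate at each i in [0,7]:
  i=0: ✓ (witness j=0)
  i=1: ✗ (none in [1,2])
  i=2: ✓ (witness j=3)
  i=3: ✓ (witness j=3)
  i=4: ✓ (witness j=4)
  i=5: ✓ (witness j=5)
  i=6: ✓ (witness j=6)
  i=7: ✗ (none in [7,8])
Positions where it holds: {0, 2, 3, 4, 5, 6} → 6.

6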